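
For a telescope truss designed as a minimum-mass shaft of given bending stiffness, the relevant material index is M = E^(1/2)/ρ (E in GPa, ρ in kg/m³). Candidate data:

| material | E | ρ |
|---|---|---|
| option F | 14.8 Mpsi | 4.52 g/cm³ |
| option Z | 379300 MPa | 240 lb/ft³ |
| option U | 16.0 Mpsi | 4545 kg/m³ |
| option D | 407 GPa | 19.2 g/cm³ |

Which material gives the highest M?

After converting to SI:
  option F: E = 102.0 GPa, ρ = 4520 kg/m³
  option Z: E = 379.3 GPa, ρ = 3844 kg/m³
  option U: E = 110.3 GPa, ρ = 4545 kg/m³
  option D: E = 407.0 GPa, ρ = 19200 kg/m³
  option Z: M = 5.07×10⁻³
  option U: M = 2.31×10⁻³
  option F: M = 2.23×10⁻³
  option D: M = 1.05×10⁻³
The maximum is for option Z.

option Z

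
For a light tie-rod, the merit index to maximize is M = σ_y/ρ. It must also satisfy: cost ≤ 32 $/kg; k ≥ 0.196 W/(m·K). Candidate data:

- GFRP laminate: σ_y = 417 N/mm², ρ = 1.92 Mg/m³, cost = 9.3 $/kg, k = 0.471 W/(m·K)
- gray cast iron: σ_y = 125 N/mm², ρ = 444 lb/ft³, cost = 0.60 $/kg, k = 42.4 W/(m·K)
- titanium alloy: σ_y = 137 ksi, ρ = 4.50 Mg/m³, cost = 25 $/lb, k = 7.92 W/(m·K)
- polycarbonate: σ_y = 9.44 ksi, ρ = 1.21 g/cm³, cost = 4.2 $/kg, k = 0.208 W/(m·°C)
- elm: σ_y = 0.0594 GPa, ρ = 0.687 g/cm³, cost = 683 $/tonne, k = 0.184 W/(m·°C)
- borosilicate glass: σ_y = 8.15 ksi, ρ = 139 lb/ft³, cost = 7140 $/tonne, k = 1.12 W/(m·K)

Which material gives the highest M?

GFRP laminate

Screen on constraints: cost ≤ 32 $/kg; k ≥ 0.196 W/(m·K). Survivors: GFRP laminate, gray cast iron, polycarbonate, borosilicate glass.
Putting every candidate on a common basis:
  GFRP laminate: σ_y = 417.0 MPa, ρ = 1920 kg/m³
  gray cast iron: σ_y = 125.0 MPa, ρ = 7112 kg/m³
  polycarbonate: σ_y = 65.09 MPa, ρ = 1210 kg/m³
  borosilicate glass: σ_y = 56.19 MPa, ρ = 2227 kg/m³
  GFRP laminate: M = 217 kN·m/kg
  polycarbonate: M = 53.8 kN·m/kg
  borosilicate glass: M = 25.2 kN·m/kg
  gray cast iron: M = 17.6 kN·m/kg
GFRP laminate ranks first.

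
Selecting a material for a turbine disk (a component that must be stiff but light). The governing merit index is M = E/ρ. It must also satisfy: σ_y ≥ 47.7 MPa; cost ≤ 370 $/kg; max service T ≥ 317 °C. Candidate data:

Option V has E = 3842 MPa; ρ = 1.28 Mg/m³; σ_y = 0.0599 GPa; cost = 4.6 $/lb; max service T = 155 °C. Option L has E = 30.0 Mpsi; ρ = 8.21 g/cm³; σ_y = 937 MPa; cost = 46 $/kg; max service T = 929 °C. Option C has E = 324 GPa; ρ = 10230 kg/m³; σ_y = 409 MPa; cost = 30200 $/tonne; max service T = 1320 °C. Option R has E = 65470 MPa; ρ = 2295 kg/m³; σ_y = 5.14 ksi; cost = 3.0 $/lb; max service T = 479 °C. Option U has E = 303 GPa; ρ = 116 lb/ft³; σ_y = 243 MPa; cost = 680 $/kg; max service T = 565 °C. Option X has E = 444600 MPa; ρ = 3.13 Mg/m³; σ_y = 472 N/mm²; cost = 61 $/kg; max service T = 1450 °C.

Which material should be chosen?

option X

Screen on constraints: σ_y ≥ 47.7 MPa; cost ≤ 370 $/kg; max service T ≥ 317 °C. Survivors: option L, option C, option X.
Convert each candidate to consistent units, then evaluate M:
  option L: E = 206.8 GPa, ρ = 8210 kg/m³
  option C: E = 324.0 GPa, ρ = 10230 kg/m³
  option X: E = 444.6 GPa, ρ = 3130 kg/m³
  option X: M = 142 MN·m/kg
  option C: M = 31.7 MN·m/kg
  option L: M = 25.2 MN·m/kg
The maximum is for option X.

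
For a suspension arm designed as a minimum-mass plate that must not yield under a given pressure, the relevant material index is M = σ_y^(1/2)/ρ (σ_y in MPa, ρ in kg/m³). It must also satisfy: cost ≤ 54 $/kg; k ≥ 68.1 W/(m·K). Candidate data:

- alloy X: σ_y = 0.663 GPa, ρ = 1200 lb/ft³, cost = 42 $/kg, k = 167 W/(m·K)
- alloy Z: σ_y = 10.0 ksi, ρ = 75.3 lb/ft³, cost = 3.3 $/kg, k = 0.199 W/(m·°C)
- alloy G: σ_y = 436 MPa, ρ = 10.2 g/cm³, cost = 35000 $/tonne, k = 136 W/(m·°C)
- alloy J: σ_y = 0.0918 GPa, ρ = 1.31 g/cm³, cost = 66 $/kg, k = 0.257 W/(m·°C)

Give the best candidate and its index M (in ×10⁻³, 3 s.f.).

alloy G, M = 2.05×10⁻³

Screen on constraints: cost ≤ 54 $/kg; k ≥ 68.1 W/(m·K). Survivors: alloy X, alloy G.
In SI units:
  alloy X: σ_y = 663.0 MPa, ρ = 19220 kg/m³
  alloy G: σ_y = 436.0 MPa, ρ = 10200 kg/m³
  alloy G: M = 2.05×10⁻³
  alloy X: M = 1.34×10⁻³
The maximum is for alloy G.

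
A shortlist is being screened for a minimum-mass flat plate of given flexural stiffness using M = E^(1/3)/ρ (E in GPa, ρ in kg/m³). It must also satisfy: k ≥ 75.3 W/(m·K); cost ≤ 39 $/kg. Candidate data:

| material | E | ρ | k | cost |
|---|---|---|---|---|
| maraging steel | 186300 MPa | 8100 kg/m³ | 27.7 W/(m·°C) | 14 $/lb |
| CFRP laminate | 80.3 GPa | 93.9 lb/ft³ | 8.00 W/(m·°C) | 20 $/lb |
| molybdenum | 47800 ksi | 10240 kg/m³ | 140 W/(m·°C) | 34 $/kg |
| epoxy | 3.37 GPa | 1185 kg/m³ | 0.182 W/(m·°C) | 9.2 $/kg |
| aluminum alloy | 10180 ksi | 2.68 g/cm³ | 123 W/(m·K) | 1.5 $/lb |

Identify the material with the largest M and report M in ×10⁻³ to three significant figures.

aluminum alloy, M = 1.54×10⁻³

Screen on constraints: k ≥ 75.3 W/(m·K); cost ≤ 39 $/kg. Survivors: molybdenum, aluminum alloy.
Putting every candidate on a common basis:
  molybdenum: E = 329.6 GPa, ρ = 10240 kg/m³
  aluminum alloy: E = 70.19 GPa, ρ = 2680 kg/m³
  aluminum alloy: M = 1.54×10⁻³
  molybdenum: M = 0.675×10⁻³
Aluminum alloy has the largest M.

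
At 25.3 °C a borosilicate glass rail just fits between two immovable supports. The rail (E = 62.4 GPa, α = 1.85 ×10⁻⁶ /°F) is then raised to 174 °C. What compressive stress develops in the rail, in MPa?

30.9 MPa

α = 1.85×10⁻⁶/°F × 9/5 = 3.33×10⁻⁶/K.
ΔT = 148.7 K. Constrained thermal stress σ = E·α·ΔT = 62.40×10³ MPa × 3.33×10⁻⁶ × 148.7 = 30.9 MPa (compressive).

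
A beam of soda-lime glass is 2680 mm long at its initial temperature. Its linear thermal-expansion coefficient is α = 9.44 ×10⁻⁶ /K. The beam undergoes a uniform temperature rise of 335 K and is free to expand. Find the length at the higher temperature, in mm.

2688.5 mm

ΔL = α·L₀·ΔT = 9.44×10⁻⁶ × 2680 mm × 335.0 K = 8.48 mm.
L = L₀ + ΔL = 2680 + 8.48 = 2688.5 mm.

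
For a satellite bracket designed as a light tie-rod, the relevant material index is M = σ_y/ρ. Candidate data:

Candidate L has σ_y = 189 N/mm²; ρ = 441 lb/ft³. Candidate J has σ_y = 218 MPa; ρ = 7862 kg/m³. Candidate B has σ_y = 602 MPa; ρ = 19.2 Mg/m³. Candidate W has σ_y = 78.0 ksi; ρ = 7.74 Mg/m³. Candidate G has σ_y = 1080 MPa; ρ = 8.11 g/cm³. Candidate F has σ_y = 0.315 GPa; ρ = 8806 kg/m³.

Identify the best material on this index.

candidate G

Putting every candidate on a common basis:
  candidate L: σ_y = 189.0 MPa, ρ = 7064 kg/m³
  candidate J: σ_y = 218.0 MPa, ρ = 7862 kg/m³
  candidate B: σ_y = 602.0 MPa, ρ = 19200 kg/m³
  candidate W: σ_y = 537.8 MPa, ρ = 7740 kg/m³
  candidate G: σ_y = 1080 MPa, ρ = 8110 kg/m³
  candidate F: σ_y = 315.0 MPa, ρ = 8806 kg/m³
  candidate G: M = 133 kN·m/kg
  candidate W: M = 69.5 kN·m/kg
  candidate F: M = 35.8 kN·m/kg
  candidate B: M = 31.4 kN·m/kg
  candidate J: M = 27.7 kN·m/kg
  candidate L: M = 26.8 kN·m/kg
Highest index: candidate G.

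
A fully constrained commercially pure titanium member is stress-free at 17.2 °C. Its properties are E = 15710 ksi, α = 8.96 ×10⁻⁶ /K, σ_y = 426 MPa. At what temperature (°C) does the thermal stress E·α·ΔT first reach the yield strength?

456 °C

E = 15710 ksi = 108.3 GPa.
E·α·ΔT = 426.0 MPa ⇒ ΔT = 426.0 / (108.3×10³ × 8.96×10⁻⁶) = 438.9 K.
T = 17.2 + 438.9 = 456.1 °C.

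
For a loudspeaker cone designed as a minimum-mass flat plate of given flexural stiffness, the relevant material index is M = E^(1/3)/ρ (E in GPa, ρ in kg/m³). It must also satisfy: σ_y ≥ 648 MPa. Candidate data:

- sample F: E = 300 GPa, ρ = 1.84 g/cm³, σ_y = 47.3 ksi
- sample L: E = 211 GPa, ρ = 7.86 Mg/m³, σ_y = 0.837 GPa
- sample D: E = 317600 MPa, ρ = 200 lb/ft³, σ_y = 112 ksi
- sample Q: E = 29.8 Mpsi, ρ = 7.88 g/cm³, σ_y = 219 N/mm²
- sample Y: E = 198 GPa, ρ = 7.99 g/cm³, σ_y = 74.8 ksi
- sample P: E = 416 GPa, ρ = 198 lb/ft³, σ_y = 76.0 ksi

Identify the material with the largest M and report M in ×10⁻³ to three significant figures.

Screen on constraints: σ_y ≥ 648 MPa. Survivors: sample L, sample D.
After converting to SI:
  sample L: E = 211.0 GPa, ρ = 7860 kg/m³
  sample D: E = 317.6 GPa, ρ = 3204 kg/m³
  sample D: M = 2.13×10⁻³
  sample L: M = 0.757×10⁻³
Sample D ranks first.

sample D, M = 2.13×10⁻³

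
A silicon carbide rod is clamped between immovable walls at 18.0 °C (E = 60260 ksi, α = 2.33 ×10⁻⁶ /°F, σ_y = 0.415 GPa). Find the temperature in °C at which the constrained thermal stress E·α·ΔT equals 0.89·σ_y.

230 °C

E = 60260 ksi = 415.5 GPa.
α = 2.33×10⁻⁶/°F × 9/5 = 4.19×10⁻⁶/K.
σ_y = 0.415 GPa = 415.0 MPa.
E·α·ΔT = 369.3 MPa ⇒ ΔT = 369.3 / (415.5×10³ × 4.19×10⁻⁶) = 212.0 K.
T = 18.0 + 212.0 = 230.0 °C.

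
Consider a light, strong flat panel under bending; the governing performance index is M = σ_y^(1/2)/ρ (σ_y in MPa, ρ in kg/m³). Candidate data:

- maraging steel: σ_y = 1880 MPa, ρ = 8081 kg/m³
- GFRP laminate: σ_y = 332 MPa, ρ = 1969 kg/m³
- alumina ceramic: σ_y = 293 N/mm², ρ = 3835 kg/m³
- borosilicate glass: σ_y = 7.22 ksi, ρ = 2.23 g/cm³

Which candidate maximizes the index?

GFRP laminate

After converting to SI:
  maraging steel: σ_y = 1880 MPa, ρ = 8081 kg/m³
  GFRP laminate: σ_y = 332.0 MPa, ρ = 1969 kg/m³
  alumina ceramic: σ_y = 293.0 MPa, ρ = 3835 kg/m³
  borosilicate glass: σ_y = 49.78 MPa, ρ = 2230 kg/m³
  GFRP laminate: M = 9.25×10⁻³
  maraging steel: M = 5.37×10⁻³
  alumina ceramic: M = 4.46×10⁻³
  borosilicate glass: M = 3.16×10⁻³
GFRP laminate ranks first.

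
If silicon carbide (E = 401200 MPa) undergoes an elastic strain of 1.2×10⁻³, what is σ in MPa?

E = 401200 MPa = 401.2 GPa.
σ = E·ε = 401200 MPa × 1.2×10⁻³ = 481 MPa.

481 MPa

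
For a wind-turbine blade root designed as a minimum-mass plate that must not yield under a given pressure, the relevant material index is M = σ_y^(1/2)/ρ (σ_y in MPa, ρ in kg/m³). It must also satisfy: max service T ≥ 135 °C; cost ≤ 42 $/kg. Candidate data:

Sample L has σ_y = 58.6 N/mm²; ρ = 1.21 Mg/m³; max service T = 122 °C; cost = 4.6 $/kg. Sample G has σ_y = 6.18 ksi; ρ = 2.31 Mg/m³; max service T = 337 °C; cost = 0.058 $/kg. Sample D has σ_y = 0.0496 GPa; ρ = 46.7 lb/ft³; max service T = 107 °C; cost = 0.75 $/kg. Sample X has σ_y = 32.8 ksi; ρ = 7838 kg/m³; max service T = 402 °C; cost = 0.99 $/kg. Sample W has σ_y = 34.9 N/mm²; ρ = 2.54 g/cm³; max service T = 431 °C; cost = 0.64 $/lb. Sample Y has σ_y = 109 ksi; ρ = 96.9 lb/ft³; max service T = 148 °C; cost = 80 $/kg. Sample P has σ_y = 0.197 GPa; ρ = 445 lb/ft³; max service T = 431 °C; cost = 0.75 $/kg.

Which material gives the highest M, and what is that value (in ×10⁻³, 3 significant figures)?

sample G, M = 2.83×10⁻³

Screen on constraints: max service T ≥ 135 °C; cost ≤ 42 $/kg. Survivors: sample G, sample X, sample W, sample P.
In SI units:
  sample G: σ_y = 42.61 MPa, ρ = 2310 kg/m³
  sample X: σ_y = 226.1 MPa, ρ = 7838 kg/m³
  sample W: σ_y = 34.90 MPa, ρ = 2540 kg/m³
  sample P: σ_y = 197.0 MPa, ρ = 7128 kg/m³
  sample G: M = 2.83×10⁻³
  sample W: M = 2.33×10⁻³
  sample P: M = 1.97×10⁻³
  sample X: M = 1.92×10⁻³
Sample G has the largest M.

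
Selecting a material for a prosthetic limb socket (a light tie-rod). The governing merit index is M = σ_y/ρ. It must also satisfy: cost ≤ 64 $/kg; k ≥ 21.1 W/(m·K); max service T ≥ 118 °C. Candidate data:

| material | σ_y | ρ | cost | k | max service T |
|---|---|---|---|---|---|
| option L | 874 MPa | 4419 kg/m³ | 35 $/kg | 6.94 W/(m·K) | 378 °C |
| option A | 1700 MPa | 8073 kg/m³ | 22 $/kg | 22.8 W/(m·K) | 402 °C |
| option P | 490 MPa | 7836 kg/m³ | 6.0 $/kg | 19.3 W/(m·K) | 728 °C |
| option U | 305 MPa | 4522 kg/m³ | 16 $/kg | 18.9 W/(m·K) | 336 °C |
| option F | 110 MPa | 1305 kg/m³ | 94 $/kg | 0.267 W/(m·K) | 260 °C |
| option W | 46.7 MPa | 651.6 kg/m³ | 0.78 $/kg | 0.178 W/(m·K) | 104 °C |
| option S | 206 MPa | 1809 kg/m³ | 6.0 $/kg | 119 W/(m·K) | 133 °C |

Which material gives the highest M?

Screen on constraints: cost ≤ 64 $/kg; k ≥ 21.1 W/(m·K); max service T ≥ 118 °C. Survivors: option A, option S.
Per-candidate index values:
  option A: M = 211 kN·m/kg
  option S: M = 114 kN·m/kg
Option A ranks first.

option A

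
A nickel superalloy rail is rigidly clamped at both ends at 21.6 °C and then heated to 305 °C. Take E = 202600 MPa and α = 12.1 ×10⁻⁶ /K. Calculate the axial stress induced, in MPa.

695 MPa

E = 202600 MPa = 202.6 GPa.
ΔT = 283.4 K. Constrained thermal stress σ = E·α·ΔT = 202.6×10³ MPa × 12.1×10⁻⁶ × 283.4 = 695 MPa (compressive).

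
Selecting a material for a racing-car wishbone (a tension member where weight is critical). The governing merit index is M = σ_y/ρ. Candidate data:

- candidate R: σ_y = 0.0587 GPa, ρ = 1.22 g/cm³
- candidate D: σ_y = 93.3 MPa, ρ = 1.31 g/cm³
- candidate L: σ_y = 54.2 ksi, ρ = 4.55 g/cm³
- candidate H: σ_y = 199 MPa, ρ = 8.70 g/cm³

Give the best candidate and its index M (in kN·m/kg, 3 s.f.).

Normalizing units and computing the index:
  candidate R: σ_y = 58.70 MPa, ρ = 1220 kg/m³
  candidate D: σ_y = 93.30 MPa, ρ = 1310 kg/m³
  candidate L: σ_y = 373.7 MPa, ρ = 4550 kg/m³
  candidate H: σ_y = 199.0 MPa, ρ = 8700 kg/m³
  candidate L: M = 82.1 kN·m/kg
  candidate D: M = 71.2 kN·m/kg
  candidate R: M = 48.1 kN·m/kg
  candidate H: M = 22.9 kN·m/kg
Highest index: candidate L.

candidate L, M = 82.1 kN·m/kg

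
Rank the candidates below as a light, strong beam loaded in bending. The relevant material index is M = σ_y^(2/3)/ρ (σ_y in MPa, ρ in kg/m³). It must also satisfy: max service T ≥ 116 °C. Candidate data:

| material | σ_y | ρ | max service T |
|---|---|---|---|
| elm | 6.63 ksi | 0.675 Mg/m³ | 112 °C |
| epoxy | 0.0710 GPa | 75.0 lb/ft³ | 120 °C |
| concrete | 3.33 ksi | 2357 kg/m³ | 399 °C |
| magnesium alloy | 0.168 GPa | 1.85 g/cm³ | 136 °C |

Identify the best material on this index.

Screen on constraints: max service T ≥ 116 °C. Survivors: epoxy, concrete, magnesium alloy.
Convert each candidate to consistent units, then evaluate M:
  epoxy: σ_y = 71.00 MPa, ρ = 1201 kg/m³
  concrete: σ_y = 22.96 MPa, ρ = 2357 kg/m³
  magnesium alloy: σ_y = 168.0 MPa, ρ = 1850 kg/m³
  magnesium alloy: M = 16.5×10⁻³
  epoxy: M = 14.3×10⁻³
  concrete: M = 3.43×10⁻³
Magnesium alloy has the largest M.

magnesium alloy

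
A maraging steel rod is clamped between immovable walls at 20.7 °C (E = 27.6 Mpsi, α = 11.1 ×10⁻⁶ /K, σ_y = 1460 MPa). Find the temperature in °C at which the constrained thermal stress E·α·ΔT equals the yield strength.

E = 27.6 Mpsi = 190.3 GPa.
E·α·ΔT = 1460 MPa ⇒ ΔT = 1460 / (190.3×10³ × 11.1×10⁻⁶) = 691.2 K.
T = 20.7 + 691.2 = 711.9 °C.

712 °C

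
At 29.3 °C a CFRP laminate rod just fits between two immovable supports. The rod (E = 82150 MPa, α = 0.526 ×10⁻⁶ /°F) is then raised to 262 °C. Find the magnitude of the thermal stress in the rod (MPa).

18.1 MPa

E = 82150 MPa = 82.15 GPa.
α = 0.526×10⁻⁶/°F × 9/5 = 0.947×10⁻⁶/K.
ΔT = 232.7 K. Constrained thermal stress σ = E·α·ΔT = 82.15×10³ MPa × 0.947×10⁻⁶ × 232.7 = 18.1 MPa (compressive).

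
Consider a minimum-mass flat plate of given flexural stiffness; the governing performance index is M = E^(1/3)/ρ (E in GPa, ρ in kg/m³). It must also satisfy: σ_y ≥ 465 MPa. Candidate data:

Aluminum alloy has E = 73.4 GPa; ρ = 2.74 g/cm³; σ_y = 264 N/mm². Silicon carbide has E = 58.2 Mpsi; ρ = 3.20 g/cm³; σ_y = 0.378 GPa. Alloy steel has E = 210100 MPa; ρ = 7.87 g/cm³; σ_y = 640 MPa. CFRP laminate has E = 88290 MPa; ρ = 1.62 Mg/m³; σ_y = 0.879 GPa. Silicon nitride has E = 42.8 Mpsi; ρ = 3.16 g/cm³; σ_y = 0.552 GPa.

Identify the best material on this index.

CFRP laminate

Screen on constraints: σ_y ≥ 465 MPa. Survivors: alloy steel, CFRP laminate, silicon nitride.
After converting to SI:
  alloy steel: E = 210.1 GPa, ρ = 7870 kg/m³
  CFRP laminate: E = 88.29 GPa, ρ = 1620 kg/m³
  silicon nitride: E = 295.1 GPa, ρ = 3160 kg/m³
  CFRP laminate: M = 2.75×10⁻³
  silicon nitride: M = 2.11×10⁻³
  alloy steel: M = 0.755×10⁻³
CFRP laminate has the largest M.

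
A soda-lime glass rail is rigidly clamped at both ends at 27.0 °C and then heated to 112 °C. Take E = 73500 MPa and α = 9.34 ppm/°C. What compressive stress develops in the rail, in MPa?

58.4 MPa

E = 73500 MPa = 73.50 GPa.
ΔT = 85.00 K. Constrained thermal stress σ = E·α·ΔT = 73.50×10³ MPa × 9.34×10⁻⁶ × 85.00 = 58.4 MPa (compressive).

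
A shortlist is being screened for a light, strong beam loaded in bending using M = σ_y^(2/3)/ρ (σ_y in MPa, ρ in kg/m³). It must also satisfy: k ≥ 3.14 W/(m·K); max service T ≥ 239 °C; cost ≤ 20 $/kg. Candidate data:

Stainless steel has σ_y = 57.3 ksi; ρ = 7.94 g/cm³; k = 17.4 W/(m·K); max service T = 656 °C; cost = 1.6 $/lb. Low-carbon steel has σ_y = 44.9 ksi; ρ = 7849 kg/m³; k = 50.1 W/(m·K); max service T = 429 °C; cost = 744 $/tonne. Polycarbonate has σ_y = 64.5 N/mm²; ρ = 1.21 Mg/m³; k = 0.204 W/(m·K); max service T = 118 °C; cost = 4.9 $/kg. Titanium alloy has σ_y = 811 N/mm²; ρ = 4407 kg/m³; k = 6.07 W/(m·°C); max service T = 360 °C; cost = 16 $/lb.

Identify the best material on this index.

Screen on constraints: k ≥ 3.14 W/(m·K); max service T ≥ 239 °C; cost ≤ 20 $/kg. Survivors: stainless steel, low-carbon steel.
Convert each candidate to consistent units, then evaluate M:
  stainless steel: σ_y = 395.1 MPa, ρ = 7940 kg/m³
  low-carbon steel: σ_y = 309.6 MPa, ρ = 7849 kg/m³
  stainless steel: M = 6.78×10⁻³
  low-carbon steel: M = 5.83×10⁻³
The maximum is for stainless steel.

stainless steel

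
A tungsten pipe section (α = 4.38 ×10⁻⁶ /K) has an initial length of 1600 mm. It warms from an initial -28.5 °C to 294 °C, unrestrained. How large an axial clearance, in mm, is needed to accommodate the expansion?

ΔT = 294 − (-28.5) = 322.5 K.
ΔL = α·L₀·ΔT = 4.38×10⁻⁶ × 1600 mm × 322.5 K = 2.26 mm.

2.26 mm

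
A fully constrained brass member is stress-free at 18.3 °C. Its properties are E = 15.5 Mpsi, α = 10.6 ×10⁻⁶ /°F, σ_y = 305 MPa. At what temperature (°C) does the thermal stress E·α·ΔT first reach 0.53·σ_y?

97.6 °C

E = 15.5 Mpsi = 106.9 GPa.
α = 10.6×10⁻⁶/°F × 9/5 = 19.1×10⁻⁶/K.
E·α·ΔT = 161.7 MPa ⇒ ΔT = 161.7 / (106.9×10³ × 19.1×10⁻⁶) = 79.28 K.
T = 18.3 + 79.28 = 97.58 °C.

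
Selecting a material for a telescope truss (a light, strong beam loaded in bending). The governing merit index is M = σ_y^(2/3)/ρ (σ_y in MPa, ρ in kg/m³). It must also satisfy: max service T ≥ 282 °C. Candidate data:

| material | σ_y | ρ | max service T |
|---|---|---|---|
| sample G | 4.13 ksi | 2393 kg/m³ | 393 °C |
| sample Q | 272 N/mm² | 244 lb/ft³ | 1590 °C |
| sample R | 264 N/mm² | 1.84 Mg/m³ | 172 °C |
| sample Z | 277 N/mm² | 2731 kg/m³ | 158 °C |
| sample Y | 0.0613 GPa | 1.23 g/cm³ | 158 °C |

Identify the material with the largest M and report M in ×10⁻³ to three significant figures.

Screen on constraints: max service T ≥ 282 °C. Survivors: sample G, sample Q.
After converting to SI:
  sample G: σ_y = 28.48 MPa, ρ = 2393 kg/m³
  sample Q: σ_y = 272.0 MPa, ρ = 3909 kg/m³
  sample Q: M = 10.7×10⁻³
  sample G: M = 3.90×10⁻³
Sample Q ranks first.

sample Q, M = 10.7×10⁻³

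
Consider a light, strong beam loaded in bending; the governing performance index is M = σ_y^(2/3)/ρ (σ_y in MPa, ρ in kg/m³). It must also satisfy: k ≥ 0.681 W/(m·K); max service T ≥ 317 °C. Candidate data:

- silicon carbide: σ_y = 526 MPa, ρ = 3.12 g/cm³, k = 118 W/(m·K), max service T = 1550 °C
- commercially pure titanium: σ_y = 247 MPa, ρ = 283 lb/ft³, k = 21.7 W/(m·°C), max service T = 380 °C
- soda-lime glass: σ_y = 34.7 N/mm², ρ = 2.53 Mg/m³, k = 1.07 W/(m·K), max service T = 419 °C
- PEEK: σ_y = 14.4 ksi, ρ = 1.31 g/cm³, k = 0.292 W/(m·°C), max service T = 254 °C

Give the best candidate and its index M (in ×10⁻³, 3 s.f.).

Screen on constraints: k ≥ 0.681 W/(m·K); max service T ≥ 317 °C. Survivors: silicon carbide, commercially pure titanium, soda-lime glass.
After converting to SI:
  silicon carbide: σ_y = 526.0 MPa, ρ = 3120 kg/m³
  commercially pure titanium: σ_y = 247.0 MPa, ρ = 4533 kg/m³
  soda-lime glass: σ_y = 34.70 MPa, ρ = 2530 kg/m³
  silicon carbide: M = 20.9×10⁻³
  commercially pure titanium: M = 8.68×10⁻³
  soda-lime glass: M = 4.20×10⁻³
Silicon carbide has the largest M.

silicon carbide, M = 20.9×10⁻³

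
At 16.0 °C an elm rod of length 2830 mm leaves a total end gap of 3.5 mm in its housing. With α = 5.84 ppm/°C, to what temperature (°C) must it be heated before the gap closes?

228 °C

α·L₀·ΔT = 3.5 mm ⇒ ΔT = 3.5 / (5.84×10⁻⁶ × 2830.0) = 211.8 K.
T = 16.0 + 211.8 = 227.8 °C.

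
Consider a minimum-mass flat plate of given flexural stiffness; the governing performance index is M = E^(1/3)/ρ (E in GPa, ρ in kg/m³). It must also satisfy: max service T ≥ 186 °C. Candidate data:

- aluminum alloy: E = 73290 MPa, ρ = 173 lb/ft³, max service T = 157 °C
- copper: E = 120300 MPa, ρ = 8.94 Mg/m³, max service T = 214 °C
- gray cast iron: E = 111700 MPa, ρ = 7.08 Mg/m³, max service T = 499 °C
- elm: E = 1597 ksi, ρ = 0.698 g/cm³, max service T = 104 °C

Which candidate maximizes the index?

gray cast iron

Screen on constraints: max service T ≥ 186 °C. Survivors: copper, gray cast iron.
Normalizing units and computing the index:
  copper: E = 120.3 GPa, ρ = 8940 kg/m³
  gray cast iron: E = 111.7 GPa, ρ = 7080 kg/m³
  gray cast iron: M = 0.680×10⁻³
  copper: M = 0.552×10⁻³
The maximum is for gray cast iron.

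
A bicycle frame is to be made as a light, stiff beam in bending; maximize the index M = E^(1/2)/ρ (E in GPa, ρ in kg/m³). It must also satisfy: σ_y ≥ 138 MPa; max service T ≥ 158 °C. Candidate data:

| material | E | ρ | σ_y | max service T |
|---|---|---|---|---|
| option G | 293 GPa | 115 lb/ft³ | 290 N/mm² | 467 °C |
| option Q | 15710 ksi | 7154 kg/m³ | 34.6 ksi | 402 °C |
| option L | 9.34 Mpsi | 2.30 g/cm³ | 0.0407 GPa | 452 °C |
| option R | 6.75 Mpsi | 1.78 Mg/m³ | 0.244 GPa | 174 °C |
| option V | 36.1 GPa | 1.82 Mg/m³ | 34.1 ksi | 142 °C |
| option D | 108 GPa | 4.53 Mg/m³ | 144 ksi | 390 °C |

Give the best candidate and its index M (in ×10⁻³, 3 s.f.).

Screen on constraints: σ_y ≥ 138 MPa; max service T ≥ 158 °C. Survivors: option G, option Q, option R, option D.
Putting every candidate on a common basis:
  option G: E = 293.0 GPa, ρ = 1842 kg/m³
  option Q: E = 108.3 GPa, ρ = 7154 kg/m³
  option R: E = 46.54 GPa, ρ = 1780 kg/m³
  option D: E = 108.0 GPa, ρ = 4530 kg/m³
  option G: M = 9.29×10⁻³
  option R: M = 3.83×10⁻³
  option D: M = 2.29×10⁻³
  option Q: M = 1.45×10⁻³
Option G ranks first.

option G, M = 9.29×10⁻³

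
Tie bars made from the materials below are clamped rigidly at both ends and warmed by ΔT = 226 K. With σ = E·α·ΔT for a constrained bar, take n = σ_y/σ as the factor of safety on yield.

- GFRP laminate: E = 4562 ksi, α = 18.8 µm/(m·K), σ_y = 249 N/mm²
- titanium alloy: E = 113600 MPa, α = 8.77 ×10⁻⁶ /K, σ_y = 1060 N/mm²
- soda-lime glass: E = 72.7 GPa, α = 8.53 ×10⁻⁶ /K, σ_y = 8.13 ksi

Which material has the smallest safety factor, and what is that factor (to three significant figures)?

In consistent units (E in GPa, α in ×10⁻⁶/K, σ_y in MPa):
  GFRP laminate: E = 31.45, α = 18.8, σ_y = 249.0 → σ = 134 MPa, n = 1.86
  titanium alloy: E = 113.6, α = 8.77, σ_y = 1060 → σ = 225 MPa, n = 4.71
  soda-lime glass: E = 72.70, α = 8.53, σ_y = 56.05 → σ = 140 MPa, n = 0.400
Smallest n: soda-lime glass with n = 0.400.

soda-lime glass, n = 0.400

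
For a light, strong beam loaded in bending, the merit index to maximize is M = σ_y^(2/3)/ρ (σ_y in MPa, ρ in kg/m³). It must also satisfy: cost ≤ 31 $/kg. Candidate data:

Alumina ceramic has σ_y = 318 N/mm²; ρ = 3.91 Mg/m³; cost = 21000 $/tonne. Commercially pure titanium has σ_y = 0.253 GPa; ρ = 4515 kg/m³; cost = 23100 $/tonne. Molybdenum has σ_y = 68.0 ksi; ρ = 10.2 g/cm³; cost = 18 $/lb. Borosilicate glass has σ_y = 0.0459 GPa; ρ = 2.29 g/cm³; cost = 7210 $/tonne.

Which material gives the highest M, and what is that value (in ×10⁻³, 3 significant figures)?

Screen on constraints: cost ≤ 31 $/kg. Survivors: alumina ceramic, commercially pure titanium, borosilicate glass.
Putting every candidate on a common basis:
  alumina ceramic: σ_y = 318.0 MPa, ρ = 3910 kg/m³
  commercially pure titanium: σ_y = 253.0 MPa, ρ = 4515 kg/m³
  borosilicate glass: σ_y = 45.90 MPa, ρ = 2290 kg/m³
  alumina ceramic: M = 11.9×10⁻³
  commercially pure titanium: M = 8.86×10⁻³
  borosilicate glass: M = 5.60×10⁻³
The maximum is for alumina ceramic.

alumina ceramic, M = 11.9×10⁻³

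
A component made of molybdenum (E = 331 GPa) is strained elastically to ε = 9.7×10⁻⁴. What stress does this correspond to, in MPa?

321 MPa

σ = E·ε = 331000 MPa × 9.7×10⁻⁴ = 321 MPa.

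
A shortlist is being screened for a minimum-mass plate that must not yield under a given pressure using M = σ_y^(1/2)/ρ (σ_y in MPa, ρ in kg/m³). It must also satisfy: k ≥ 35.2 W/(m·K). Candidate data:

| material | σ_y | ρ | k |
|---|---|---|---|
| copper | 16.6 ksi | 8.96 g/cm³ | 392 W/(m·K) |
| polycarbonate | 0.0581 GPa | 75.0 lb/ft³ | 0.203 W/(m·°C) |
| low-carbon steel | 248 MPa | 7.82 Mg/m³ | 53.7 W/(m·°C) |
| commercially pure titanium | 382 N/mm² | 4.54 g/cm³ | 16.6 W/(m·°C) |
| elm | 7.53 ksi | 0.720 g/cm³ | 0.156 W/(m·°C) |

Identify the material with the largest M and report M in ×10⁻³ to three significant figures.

low-carbon steel, M = 2.01×10⁻³

Screen on constraints: k ≥ 35.2 W/(m·K). Survivors: copper, low-carbon steel.
After converting to SI:
  copper: σ_y = 114.5 MPa, ρ = 8960 kg/m³
  low-carbon steel: σ_y = 248.0 MPa, ρ = 7820 kg/m³
  low-carbon steel: M = 2.01×10⁻³
  copper: M = 1.19×10⁻³
Low-carbon steel ranks first.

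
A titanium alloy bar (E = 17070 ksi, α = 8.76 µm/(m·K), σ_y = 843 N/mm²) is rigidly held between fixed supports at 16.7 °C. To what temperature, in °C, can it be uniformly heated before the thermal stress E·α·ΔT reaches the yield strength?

E = 17070 ksi = 117.7 GPa.
σ_y = 843 N/mm² = 843.0 MPa.
E·α·ΔT = 843.0 MPa ⇒ ΔT = 843.0 / (117.7×10³ × 8.76×10⁻⁶) = 817.7 K.
T = 16.7 + 817.7 = 834.4 °C.

834 °C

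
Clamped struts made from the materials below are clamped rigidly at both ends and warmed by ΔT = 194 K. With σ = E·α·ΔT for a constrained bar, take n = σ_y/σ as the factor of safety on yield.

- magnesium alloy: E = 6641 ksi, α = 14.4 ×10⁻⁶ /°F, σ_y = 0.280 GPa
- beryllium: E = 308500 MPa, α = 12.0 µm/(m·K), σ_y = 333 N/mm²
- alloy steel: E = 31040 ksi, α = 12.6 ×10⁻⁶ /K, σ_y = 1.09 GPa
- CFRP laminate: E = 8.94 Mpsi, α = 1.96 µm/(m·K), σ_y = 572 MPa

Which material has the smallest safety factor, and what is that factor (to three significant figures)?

beryllium, n = 0.464

Per material, after unit conversion:
  magnesium alloy: E = 45.79, α = 25.9, σ_y = 280.0 → σ = 230 MPa, n = 1.22
  beryllium: E = 308.5, α = 12.0, σ_y = 333.0 → σ = 718 MPa, n = 0.464
  alloy steel: E = 214.0, α = 12.6, σ_y = 1090 → σ = 523 MPa, n = 2.08
  CFRP laminate: E = 61.64, α = 1.96, σ_y = 572.0 → σ = 23.4 MPa, n = 24.4
Beryllium has the lowest safety factor, n = 0.464.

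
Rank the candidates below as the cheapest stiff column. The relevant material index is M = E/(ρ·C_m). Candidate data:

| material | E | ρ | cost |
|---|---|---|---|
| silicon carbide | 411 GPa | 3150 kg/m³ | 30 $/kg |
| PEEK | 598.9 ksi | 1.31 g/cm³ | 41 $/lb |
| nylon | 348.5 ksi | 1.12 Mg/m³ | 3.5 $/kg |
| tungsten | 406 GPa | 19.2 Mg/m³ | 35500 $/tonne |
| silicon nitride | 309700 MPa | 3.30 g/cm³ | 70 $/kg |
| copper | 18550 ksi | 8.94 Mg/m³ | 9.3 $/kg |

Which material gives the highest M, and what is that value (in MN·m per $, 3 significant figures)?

Putting every candidate on a common basis:
  silicon carbide: E = 411.0 GPa, ρ = 3150 kg/m³, cost = 30.00 $/kg
  PEEK: E = 4.129 GPa, ρ = 1310 kg/m³, cost = 90.39 $/kg
  nylon: E = 2.403 GPa, ρ = 1120 kg/m³, cost = 3.500 $/kg
  tungsten: E = 406.0 GPa, ρ = 19200 kg/m³, cost = 35.50 $/kg
  silicon nitride: E = 309.7 GPa, ρ = 3300 kg/m³, cost = 70.00 $/kg
  copper: E = 127.9 GPa, ρ = 8940 kg/m³, cost = 9.300 $/kg
  silicon carbide: M = 4.35 MN·m per $
  copper: M = 1.54 MN·m per $
  silicon nitride: M = 1.34 MN·m per $
  nylon: M = 0.613 MN·m per $
  tungsten: M = 0.596 MN·m per $
  PEEK: M = 0.0349 MN·m per $
Highest index: silicon carbide.

silicon carbide, M = 4.35 MN·m per $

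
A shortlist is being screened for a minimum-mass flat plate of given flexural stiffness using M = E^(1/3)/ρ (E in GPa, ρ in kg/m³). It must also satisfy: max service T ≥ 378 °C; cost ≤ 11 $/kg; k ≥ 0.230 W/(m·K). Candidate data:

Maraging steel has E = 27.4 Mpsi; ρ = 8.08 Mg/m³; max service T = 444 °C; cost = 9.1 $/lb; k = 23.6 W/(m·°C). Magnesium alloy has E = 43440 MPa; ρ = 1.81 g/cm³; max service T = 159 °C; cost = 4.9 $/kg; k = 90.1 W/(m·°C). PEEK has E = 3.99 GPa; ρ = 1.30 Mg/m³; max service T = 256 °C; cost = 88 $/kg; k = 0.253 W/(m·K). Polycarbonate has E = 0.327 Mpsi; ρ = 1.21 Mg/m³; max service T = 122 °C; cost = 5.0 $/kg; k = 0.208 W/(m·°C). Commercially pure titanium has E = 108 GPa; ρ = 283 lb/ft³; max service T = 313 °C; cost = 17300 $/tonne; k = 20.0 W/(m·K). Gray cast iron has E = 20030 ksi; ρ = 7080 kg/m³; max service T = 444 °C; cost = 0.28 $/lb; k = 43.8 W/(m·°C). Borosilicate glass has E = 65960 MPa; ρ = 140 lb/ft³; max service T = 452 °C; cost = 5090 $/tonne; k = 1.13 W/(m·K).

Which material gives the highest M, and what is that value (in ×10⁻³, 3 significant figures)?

Screen on constraints: max service T ≥ 378 °C; cost ≤ 11 $/kg; k ≥ 0.230 W/(m·K). Survivors: gray cast iron, borosilicate glass.
Normalizing units and computing the index:
  gray cast iron: E = 138.1 GPa, ρ = 7080 kg/m³
  borosilicate glass: E = 65.96 GPa, ρ = 2243 kg/m³
  borosilicate glass: M = 1.80×10⁻³
  gray cast iron: M = 0.730×10⁻³
Borosilicate glass has the largest M.

borosilicate glass, M = 1.80×10⁻³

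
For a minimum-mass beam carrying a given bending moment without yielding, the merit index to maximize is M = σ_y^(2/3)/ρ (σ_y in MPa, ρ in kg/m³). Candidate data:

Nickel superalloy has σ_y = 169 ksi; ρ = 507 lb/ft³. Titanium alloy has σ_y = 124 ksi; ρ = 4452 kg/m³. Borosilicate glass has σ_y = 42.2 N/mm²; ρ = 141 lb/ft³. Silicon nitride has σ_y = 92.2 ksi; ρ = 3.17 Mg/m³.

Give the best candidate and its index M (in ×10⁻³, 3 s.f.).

silicon nitride, M = 23.3×10⁻³

After converting to SI:
  nickel superalloy: σ_y = 1165 MPa, ρ = 8121 kg/m³
  titanium alloy: σ_y = 855.0 MPa, ρ = 4452 kg/m³
  borosilicate glass: σ_y = 42.20 MPa, ρ = 2259 kg/m³
  silicon nitride: σ_y = 635.7 MPa, ρ = 3170 kg/m³
  silicon nitride: M = 23.3×10⁻³
  titanium alloy: M = 20.2×10⁻³
  nickel superalloy: M = 13.6×10⁻³
  borosilicate glass: M = 5.37×10⁻³
Highest index: silicon nitride.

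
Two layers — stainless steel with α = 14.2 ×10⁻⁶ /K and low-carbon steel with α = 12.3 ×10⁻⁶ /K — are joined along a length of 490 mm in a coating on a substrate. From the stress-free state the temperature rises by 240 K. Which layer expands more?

stainless steel

α(stainless steel) = 14.2×10⁻⁶/K vs α(low-carbon steel) = 12.3×10⁻⁶/K.
Higher α expands more for the same ΔT: stainless steel.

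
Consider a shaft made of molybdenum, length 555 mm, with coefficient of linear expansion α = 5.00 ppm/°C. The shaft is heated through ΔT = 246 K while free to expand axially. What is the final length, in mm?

555.68 mm

ΔL = α·L₀·ΔT = 5.00×10⁻⁶ × 555 mm × 246.0 K = 0.683 mm.
L = L₀ + ΔL = 555 + 0.683 = 555.68 mm.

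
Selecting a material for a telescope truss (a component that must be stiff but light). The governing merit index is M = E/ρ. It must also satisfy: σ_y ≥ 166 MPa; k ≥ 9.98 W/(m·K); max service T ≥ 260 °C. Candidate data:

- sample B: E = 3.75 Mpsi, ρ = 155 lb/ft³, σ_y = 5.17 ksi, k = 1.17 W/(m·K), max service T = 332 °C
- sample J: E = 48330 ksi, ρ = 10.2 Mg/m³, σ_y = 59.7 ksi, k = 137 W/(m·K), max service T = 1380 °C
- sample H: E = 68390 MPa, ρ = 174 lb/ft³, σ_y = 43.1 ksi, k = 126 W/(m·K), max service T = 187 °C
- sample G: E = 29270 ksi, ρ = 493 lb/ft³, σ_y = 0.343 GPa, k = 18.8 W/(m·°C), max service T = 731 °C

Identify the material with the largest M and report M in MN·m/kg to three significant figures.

sample J, M = 32.7 MN·m/kg

Screen on constraints: σ_y ≥ 166 MPa; k ≥ 9.98 W/(m·K); max service T ≥ 260 °C. Survivors: sample J, sample G.
Putting every candidate on a common basis:
  sample J: E = 333.2 GPa, ρ = 10200 kg/m³
  sample G: E = 201.8 GPa, ρ = 7897 kg/m³
  sample J: M = 32.7 MN·m/kg
  sample G: M = 25.6 MN·m/kg
Sample J ranks first.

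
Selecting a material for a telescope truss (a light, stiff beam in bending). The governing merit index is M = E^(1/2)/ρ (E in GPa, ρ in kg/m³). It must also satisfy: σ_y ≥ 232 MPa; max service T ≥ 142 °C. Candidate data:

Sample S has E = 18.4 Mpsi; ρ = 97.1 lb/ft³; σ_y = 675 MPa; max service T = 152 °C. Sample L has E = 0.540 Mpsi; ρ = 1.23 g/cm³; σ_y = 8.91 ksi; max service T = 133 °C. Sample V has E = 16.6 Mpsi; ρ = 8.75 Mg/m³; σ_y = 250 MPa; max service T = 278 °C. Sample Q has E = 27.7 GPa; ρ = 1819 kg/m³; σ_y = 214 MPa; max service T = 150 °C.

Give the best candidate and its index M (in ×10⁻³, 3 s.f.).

Screen on constraints: σ_y ≥ 232 MPa; max service T ≥ 142 °C. Survivors: sample S, sample V.
Putting every candidate on a common basis:
  sample S: E = 126.9 GPa, ρ = 1555 kg/m³
  sample V: E = 114.5 GPa, ρ = 8750 kg/m³
  sample S: M = 7.24×10⁻³
  sample V: M = 1.22×10⁻³
Sample S has the largest M.

sample S, M = 7.24×10⁻³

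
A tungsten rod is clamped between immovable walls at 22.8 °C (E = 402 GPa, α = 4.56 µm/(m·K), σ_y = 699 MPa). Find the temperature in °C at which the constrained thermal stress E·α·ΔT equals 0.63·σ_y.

263 °C

E·α·ΔT = 440.4 MPa ⇒ ΔT = 440.4 / (402.0×10³ × 4.56×10⁻⁶) = 240.2 K.
T = 22.8 + 240.2 = 263.0 °C.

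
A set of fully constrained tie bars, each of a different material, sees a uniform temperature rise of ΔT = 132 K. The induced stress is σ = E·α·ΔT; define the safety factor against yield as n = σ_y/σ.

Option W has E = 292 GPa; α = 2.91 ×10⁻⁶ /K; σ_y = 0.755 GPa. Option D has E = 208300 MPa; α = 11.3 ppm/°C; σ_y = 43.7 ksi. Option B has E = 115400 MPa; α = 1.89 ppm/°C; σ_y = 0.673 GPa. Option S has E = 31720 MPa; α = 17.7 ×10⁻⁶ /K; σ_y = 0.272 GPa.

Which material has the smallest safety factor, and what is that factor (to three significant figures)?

option D, n = 0.970

With everything in SI (GPa, ×10⁻⁶/K, MPa):
  option W: E = 292.0, α = 2.91, σ_y = 755.0 → σ = 112 MPa, n = 6.73
  option D: E = 208.3, α = 11.3, σ_y = 301.3 → σ = 311 MPa, n = 0.970
  option B: E = 115.4, α = 1.89, σ_y = 673.0 → σ = 28.8 MPa, n = 23.4
  option S: E = 31.72, α = 17.7, σ_y = 272.0 → σ = 74.1 MPa, n = 3.67
The minimum is option D at n = 0.970.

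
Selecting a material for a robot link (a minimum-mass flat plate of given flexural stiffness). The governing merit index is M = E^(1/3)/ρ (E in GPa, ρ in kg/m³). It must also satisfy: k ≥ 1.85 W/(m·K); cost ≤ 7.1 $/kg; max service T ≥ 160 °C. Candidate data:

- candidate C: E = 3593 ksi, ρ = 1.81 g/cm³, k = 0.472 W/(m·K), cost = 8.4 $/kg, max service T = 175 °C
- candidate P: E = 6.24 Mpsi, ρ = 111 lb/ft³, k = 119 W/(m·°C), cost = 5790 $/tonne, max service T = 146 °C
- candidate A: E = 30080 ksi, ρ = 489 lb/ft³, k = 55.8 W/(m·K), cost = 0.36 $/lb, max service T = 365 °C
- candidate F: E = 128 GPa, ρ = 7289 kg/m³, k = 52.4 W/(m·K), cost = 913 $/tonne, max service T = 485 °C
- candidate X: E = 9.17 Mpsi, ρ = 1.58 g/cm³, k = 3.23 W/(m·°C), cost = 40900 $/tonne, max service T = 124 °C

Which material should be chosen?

candidate A

Screen on constraints: k ≥ 1.85 W/(m·K); cost ≤ 7.1 $/kg; max service T ≥ 160 °C. Survivors: candidate A, candidate F.
Normalizing units and computing the index:
  candidate A: E = 207.4 GPa, ρ = 7833 kg/m³
  candidate F: E = 128.0 GPa, ρ = 7289 kg/m³
  candidate A: M = 0.756×10⁻³
  candidate F: M = 0.691×10⁻³
The maximum is for candidate A.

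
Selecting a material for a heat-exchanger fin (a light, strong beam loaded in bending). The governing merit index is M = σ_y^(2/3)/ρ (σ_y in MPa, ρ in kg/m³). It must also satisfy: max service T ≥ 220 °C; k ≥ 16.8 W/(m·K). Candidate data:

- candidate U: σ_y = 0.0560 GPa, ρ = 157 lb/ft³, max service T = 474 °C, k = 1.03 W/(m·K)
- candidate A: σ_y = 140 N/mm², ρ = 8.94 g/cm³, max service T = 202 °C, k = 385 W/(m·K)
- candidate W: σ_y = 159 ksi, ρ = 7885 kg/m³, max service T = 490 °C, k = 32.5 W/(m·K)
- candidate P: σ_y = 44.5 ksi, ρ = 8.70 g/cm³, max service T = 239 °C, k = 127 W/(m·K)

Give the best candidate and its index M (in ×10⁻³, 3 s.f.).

Screen on constraints: max service T ≥ 220 °C; k ≥ 16.8 W/(m·K). Survivors: candidate W, candidate P.
Normalizing units and computing the index:
  candidate W: σ_y = 1096 MPa, ρ = 7885 kg/m³
  candidate P: σ_y = 306.8 MPa, ρ = 8700 kg/m³
  candidate W: M = 13.5×10⁻³
  candidate P: M = 5.23×10⁻³
Candidate W ranks first.

candidate W, M = 13.5×10⁻³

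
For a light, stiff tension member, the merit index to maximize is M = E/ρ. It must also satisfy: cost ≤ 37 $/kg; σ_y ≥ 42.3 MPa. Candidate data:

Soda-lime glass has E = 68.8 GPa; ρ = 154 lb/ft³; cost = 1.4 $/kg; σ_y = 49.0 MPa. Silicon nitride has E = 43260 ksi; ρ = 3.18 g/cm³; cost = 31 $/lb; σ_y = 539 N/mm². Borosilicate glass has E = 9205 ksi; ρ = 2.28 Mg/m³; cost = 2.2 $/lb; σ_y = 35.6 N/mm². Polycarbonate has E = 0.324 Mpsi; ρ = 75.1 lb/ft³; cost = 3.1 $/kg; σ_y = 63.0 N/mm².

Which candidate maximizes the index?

Screen on constraints: cost ≤ 37 $/kg; σ_y ≥ 42.3 MPa. Survivors: soda-lime glass, polycarbonate.
Convert each candidate to consistent units, then evaluate M:
  soda-lime glass: E = 68.80 GPa, ρ = 2467 kg/m³
  polycarbonate: E = 2.234 GPa, ρ = 1203 kg/m³
  soda-lime glass: M = 27.9 MN·m/kg
  polycarbonate: M = 1.86 MN·m/kg
Soda-lime glass ranks first.

soda-lime glass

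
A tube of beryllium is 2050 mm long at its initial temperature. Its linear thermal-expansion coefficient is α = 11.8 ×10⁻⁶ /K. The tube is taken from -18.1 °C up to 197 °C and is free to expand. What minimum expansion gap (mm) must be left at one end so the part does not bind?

ΔT = 197 − (-18.1) = 215.1 K.
ΔL = α·L₀·ΔT = 11.8×10⁻⁶ × 2050 mm × 215.1 K = 5.20 mm.

5.20 mm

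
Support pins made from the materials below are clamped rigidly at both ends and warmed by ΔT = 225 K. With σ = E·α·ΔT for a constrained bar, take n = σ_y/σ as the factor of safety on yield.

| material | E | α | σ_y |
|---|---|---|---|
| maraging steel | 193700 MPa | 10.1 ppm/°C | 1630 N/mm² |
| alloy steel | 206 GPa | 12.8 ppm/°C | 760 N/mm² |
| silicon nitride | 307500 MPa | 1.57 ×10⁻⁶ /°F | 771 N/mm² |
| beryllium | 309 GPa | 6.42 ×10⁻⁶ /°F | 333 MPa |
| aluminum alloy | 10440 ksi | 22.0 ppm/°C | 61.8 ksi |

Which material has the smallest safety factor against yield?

In consistent units (E in GPa, α in ×10⁻⁶/K, σ_y in MPa):
  maraging steel: E = 193.7, α = 10.1, σ_y = 1630 → σ = 440 MPa, n = 3.70
  alloy steel: E = 206.0, α = 12.8, σ_y = 760.0 → σ = 593 MPa, n = 1.28
  silicon nitride: E = 307.5, α = 2.83, σ_y = 771.0 → σ = 196 MPa, n = 3.94
  beryllium: E = 309.0, α = 11.6, σ_y = 333.0 → σ = 803 MPa, n = 0.414
  aluminum alloy: E = 71.98, α = 22.0, σ_y = 426.1 → σ = 356 MPa, n = 1.20
The minimum is beryllium at n = 0.414.

beryllium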